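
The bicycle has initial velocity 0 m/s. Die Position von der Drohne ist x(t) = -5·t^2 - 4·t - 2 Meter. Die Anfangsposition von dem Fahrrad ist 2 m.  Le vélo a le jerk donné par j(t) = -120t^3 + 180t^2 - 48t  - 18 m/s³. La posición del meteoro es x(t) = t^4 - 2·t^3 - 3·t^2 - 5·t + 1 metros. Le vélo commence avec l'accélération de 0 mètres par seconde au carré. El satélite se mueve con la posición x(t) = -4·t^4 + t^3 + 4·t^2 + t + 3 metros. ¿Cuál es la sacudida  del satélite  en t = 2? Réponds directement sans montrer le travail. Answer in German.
Die Antwort ist -186.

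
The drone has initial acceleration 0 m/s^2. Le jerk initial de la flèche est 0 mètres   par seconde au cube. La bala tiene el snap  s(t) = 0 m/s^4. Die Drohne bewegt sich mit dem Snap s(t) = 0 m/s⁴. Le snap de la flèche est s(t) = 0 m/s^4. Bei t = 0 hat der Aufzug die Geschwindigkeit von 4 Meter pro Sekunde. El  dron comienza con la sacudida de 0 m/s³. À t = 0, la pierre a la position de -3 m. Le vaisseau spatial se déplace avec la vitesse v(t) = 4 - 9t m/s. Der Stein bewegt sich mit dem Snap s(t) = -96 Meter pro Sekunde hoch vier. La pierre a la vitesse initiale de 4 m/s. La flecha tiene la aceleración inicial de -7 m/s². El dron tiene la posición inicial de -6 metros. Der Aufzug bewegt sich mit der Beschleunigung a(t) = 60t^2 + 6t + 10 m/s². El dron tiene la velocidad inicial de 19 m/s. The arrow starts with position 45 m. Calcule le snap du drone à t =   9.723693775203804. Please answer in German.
Mit s(t) = 0 und Einsetzen von t = 9.723693775203804, finden wir s = 0.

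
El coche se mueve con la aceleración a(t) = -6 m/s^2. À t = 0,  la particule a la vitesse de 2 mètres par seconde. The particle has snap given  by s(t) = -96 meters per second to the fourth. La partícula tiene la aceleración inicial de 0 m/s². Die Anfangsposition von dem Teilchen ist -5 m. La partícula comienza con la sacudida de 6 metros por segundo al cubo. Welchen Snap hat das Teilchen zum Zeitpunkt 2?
Wir haben den Snap s(t) = -96. Durch Einsetzen von t = 2: s(2) = -96.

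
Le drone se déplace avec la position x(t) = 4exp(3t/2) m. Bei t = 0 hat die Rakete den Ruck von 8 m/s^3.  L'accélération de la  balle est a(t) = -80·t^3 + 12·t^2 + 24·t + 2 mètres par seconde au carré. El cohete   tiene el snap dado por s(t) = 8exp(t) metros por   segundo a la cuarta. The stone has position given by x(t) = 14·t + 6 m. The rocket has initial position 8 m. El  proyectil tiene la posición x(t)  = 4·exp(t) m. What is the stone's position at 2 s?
We have position x(t) = 14·t + 6. Substituting t = 2: x(2) = 34.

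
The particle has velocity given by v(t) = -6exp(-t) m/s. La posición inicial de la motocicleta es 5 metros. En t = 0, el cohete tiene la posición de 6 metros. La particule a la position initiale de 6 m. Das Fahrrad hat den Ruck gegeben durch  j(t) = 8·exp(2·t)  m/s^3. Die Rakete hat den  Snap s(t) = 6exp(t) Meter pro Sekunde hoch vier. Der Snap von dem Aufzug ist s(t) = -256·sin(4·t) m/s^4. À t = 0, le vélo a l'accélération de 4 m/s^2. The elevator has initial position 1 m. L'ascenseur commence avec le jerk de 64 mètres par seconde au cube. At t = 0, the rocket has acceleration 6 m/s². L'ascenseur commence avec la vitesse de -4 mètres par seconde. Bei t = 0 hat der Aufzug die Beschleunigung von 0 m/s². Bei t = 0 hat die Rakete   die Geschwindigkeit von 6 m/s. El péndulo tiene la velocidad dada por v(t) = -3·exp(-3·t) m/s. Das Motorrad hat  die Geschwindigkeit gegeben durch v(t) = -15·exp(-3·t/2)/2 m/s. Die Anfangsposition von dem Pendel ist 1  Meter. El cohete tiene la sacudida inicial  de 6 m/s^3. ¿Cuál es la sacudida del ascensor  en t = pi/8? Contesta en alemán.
Ausgehend von dem Snap s(t) = -256·sin(4·t), nehmen wir 1 Integral. Mit ∫s(t)dt und Anwendung von j(0) = 64, finden wir j(t) = 64·cos(4·t). Wir haben den Ruck j(t) = 64·cos(4·t). Durch Einsetzen von t = pi/8: j(pi/8) = 0.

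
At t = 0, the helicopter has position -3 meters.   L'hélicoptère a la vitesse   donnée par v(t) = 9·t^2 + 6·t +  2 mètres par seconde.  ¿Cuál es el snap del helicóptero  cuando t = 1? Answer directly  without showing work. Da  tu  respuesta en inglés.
s(1) = 0.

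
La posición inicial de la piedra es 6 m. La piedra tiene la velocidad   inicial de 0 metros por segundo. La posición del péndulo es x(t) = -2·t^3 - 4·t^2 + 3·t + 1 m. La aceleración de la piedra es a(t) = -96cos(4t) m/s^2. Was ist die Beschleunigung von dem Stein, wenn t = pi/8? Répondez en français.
De l'équation de l'accélération a(t) = -96·cos(4·t), nous substituons t = pi/8 pour obtenir a = 0.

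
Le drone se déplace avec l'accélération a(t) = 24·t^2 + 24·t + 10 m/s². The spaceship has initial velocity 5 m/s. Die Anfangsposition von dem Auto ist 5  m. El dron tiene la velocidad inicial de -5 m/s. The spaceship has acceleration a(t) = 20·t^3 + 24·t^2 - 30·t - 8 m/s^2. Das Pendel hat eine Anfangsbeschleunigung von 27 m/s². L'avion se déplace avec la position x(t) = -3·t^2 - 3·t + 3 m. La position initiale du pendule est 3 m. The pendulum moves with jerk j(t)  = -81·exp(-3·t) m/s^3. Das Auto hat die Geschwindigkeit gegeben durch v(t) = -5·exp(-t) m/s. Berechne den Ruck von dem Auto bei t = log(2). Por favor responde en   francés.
En partant de la vitesse v(t) = -5·exp(-t), nous prenons 2 dérivées. En dérivant la vitesse, nous obtenons l'accélération: a(t) = 5·exp(-t). En dérivant l'accélération, nous obtenons le jerk: j(t) = -5·exp(-t). Nous avons le jerk j(t) = -5·exp(-t). En substituant t = log(2): j(log(2)) = -5/2.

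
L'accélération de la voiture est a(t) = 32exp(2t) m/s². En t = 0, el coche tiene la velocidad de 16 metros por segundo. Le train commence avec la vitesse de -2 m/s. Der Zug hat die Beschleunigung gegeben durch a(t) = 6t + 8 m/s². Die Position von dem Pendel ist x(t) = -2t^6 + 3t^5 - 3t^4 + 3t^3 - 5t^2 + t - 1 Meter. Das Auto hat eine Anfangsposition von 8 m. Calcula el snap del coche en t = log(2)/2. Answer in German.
Ausgehend von der Beschleunigung a(t) = 32·exp(2·t), nehmen wir 2 Ableitungen. Mit d/dt von a(t) finden wir j(t) = 64·exp(2·t). Mit d/dt von j(t) finden wir s(t) = 128·exp(2·t). Mit s(t) = 128·exp(2·t) und Einsetzen von t = log(2)/2, finden wir s = 256.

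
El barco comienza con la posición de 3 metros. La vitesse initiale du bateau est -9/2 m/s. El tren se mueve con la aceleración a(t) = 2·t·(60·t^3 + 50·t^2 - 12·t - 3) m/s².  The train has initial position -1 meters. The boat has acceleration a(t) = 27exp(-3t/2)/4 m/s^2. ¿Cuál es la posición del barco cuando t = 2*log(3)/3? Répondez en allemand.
Um dies zu lösen, müssen wir 2 Integrale unserer Gleichung für die Beschleunigung a(t) = 27·exp(-3·t/2)/4 finden. Mit ∫a(t)dt und Anwendung von v(0) = -9/2, finden wir v(t) = -9·exp(-3·t/2)/2. Die Stammfunktion von der Geschwindigkeit, mit x(0) = 3, ergibt die Position: x(t) = 3·exp(-3·t/2). Wir haben die Position x(t) = 3·exp(-3·t/2). Durch Einsetzen von t = 2*log(3)/3: x(2*log(3)/3) = 1.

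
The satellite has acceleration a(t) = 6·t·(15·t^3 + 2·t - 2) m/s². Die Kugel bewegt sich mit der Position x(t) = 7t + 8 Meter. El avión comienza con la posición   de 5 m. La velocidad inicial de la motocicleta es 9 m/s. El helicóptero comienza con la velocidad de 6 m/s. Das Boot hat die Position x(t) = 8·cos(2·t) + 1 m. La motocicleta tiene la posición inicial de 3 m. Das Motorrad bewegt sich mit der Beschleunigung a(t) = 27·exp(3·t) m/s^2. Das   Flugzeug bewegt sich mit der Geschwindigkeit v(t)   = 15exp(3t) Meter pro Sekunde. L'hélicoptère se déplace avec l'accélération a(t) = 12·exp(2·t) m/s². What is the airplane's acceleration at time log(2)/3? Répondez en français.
Pour résoudre ceci, nous devons prendre 1 dérivée de notre équation de la vitesse v(t) = 15·exp(3·t). La dérivée de la vitesse donne l'accélération: a(t) = 45·exp(3·t). En utilisant a(t) = 45·exp(3·t) et en substituant t = log(2)/3, nous trouvons a = 90.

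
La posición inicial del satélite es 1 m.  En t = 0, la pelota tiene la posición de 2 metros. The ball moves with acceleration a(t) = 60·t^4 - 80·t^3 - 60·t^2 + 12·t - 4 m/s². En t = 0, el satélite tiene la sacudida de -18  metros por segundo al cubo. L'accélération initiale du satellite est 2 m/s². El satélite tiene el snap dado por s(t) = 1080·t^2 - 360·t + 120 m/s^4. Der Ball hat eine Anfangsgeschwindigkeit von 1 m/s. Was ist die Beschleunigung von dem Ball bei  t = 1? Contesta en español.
Tenemos la aceleración a(t) = 60·t^4 - 80·t^3 - 60·t^2 + 12·t - 4. Sustituyendo t = 1: a(1) = -72.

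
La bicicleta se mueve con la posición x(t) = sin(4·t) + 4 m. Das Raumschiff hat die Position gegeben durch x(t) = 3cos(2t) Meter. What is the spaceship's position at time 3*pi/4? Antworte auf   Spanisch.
De la ecuación de la posición x(t) = 3·cos(2·t), sustituimos t = 3*pi/4 para obtener x = 0.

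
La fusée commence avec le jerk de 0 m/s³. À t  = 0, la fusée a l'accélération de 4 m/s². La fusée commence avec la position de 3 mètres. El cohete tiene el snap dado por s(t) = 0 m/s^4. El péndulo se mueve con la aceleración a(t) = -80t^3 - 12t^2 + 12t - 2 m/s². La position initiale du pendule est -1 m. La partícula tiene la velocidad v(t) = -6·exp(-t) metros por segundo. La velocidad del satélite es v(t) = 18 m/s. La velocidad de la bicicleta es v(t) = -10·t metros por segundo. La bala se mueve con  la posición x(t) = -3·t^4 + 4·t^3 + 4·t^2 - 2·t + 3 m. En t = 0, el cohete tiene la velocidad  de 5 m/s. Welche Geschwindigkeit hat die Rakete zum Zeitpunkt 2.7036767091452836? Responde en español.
Partiendo del snap s(t) = 0, tomamos 3 antiderivadas. La antiderivada del snap, con j(0) = 0, da la sacudida: j(t) = 0. La antiderivada de la sacudida es la aceleración. Usando a(0) = 4, obtenemos a(t) = 4. La antiderivada de la aceleración es la velocidad. Usando v(0) = 5, obtenemos v(t) = 4·t + 5. Usando v(t) = 4·t + 5 y sustituyendo t = 2.7036767091452836, encontramos v = 15.8147068365811.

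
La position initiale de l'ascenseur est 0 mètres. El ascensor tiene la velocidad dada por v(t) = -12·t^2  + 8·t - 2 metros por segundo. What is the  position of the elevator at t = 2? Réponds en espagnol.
Partiendo de la velocidad v(t) = -12·t^2 + 8·t - 2, tomamos 1 antiderivada. Tomando ∫v(t)dt y aplicando x(0) = 0, encontramos x(t) = -4·t^3 + 4·t^2 - 2·t. Usando x(t) = -4·t^3 + 4·t^2 - 2·t y sustituyendo t = 2, encontramos x = -20.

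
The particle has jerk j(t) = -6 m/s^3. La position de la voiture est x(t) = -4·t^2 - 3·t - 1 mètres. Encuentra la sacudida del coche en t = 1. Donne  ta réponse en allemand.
Ausgehend von der Position x(t) = -4·t^2 - 3·t - 1, nehmen wir 3 Ableitungen. Mit d/dt von x(t) finden wir v(t) = -8·t - 3. Die Ableitung von der Geschwindigkeit ergibt die Beschleunigung: a(t) = -8. Durch Ableiten von der Beschleunigung erhalten wir den Ruck: j(t) = 0. Mit j(t) = 0 und Einsetzen von t = 1, finden wir j = 0.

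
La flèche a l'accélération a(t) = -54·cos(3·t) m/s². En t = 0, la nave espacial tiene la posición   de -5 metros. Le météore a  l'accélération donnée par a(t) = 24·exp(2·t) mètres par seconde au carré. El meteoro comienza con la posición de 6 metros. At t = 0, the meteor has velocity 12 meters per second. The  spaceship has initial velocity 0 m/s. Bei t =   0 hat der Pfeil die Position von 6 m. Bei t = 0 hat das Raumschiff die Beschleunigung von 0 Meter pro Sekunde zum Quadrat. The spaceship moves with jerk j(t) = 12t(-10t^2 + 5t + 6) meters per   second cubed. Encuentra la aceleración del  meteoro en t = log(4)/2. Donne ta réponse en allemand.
Mit a(t) = 24·exp(2·t) und Einsetzen von t = log(4)/2, finden wir a = 96.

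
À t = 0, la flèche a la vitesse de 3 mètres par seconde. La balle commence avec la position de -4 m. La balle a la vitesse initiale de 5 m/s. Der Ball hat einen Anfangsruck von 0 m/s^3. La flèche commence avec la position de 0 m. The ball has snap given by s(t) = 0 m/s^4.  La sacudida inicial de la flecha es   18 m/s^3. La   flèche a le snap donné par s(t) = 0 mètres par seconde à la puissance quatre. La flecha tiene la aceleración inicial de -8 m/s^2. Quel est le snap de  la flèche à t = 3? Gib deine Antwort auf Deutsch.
Mit s(t) = 0 und Einsetzen von t = 3, finden wir s = 0.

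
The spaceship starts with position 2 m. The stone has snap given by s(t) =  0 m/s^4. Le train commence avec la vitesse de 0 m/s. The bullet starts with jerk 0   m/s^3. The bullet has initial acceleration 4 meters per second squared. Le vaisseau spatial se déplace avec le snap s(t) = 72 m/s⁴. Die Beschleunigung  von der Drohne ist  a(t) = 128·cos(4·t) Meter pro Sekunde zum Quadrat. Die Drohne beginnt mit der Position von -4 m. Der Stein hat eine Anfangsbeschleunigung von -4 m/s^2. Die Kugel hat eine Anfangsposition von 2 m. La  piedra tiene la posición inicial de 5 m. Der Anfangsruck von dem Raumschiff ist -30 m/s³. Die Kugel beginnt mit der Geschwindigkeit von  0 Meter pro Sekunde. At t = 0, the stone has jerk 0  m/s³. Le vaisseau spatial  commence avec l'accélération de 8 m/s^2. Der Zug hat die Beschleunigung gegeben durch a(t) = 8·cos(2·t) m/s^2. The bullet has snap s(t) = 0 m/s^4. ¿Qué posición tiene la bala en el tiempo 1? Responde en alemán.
Um dies zu lösen, müssen wir 4 Integrale unserer Gleichung für den Snap s(t) = 0 finden. Durch Integration von dem Snap und Verwendung der Anfangsbedingung j(0) = 0, erhalten wir j(t) = 0. Die Stammfunktion von dem Ruck ist die Beschleunigung. Mit a(0) = 4 erhalten wir a(t) = 4. Mit ∫a(t)dt und Anwendung von v(0) = 0, finden wir v(t) = 4·t. Das Integral von der Geschwindigkeit, mit x(0) = 2, ergibt die Position: x(t) = 2·t^2 + 2. Aus der Gleichung für die Position x(t) = 2·t^2 + 2, setzen wir t = 1 ein und erhalten x = 4.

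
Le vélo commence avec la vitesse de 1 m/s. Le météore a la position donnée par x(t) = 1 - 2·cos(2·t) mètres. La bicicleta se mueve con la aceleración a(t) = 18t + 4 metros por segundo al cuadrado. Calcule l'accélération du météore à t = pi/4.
En partant de la position x(t) = 1 - 2·cos(2·t), nous prenons 2 dérivées. La dérivée de la position donne la vitesse: v(t) = 4·sin(2·t). En prenant d/dt de v(t), nous trouvons a(t) = 8·cos(2·t). Nous avons l'accélération a(t) = 8·cos(2·t). En substituant t = pi/4: a(pi/4) = 0.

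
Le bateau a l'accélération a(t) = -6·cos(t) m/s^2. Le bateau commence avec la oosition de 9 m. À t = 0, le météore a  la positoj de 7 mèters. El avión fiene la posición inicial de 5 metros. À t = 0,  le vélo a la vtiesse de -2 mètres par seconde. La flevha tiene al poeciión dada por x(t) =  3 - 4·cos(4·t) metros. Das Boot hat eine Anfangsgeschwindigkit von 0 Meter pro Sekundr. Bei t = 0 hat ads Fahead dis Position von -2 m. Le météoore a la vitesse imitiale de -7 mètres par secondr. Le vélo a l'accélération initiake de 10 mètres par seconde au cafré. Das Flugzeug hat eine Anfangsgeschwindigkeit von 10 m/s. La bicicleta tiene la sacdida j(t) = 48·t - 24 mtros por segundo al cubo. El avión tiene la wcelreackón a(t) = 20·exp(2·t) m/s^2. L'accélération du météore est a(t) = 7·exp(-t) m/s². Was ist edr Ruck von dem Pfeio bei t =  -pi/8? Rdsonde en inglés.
Starting from position x(t) = 3 - 4·cos(4·t), we take 3 derivatives. Taking d/dt of x(t), we find v(t) = 16·sin(4·t). Differentiating velocity, we get acceleration: a(t) = 64·cos(4·t). Taking d/dt of a(t), we find j(t) = -256·sin(4·t). Using j(t) = -256·sin(4·t) and substituting t = -pi/8, we find j = 256.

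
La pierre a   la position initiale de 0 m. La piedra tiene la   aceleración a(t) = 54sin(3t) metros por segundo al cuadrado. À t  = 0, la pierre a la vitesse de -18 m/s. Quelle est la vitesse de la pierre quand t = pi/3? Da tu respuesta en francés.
En partant de l'accélération a(t) = 54·sin(3·t), nous prenons 1 intégrale. En intégrant l'accélération et en utilisant la condition initiale v(0) = -18, nous obtenons v(t) = -18·cos(3·t). De l'équation de la vitesse v(t) = -18·cos(3·t), nous substituons t = pi/3 pour obtenir v = 18.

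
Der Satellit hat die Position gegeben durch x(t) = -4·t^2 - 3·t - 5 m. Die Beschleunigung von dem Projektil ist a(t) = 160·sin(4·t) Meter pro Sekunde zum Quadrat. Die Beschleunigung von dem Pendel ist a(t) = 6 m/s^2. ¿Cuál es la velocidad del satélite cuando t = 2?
Para resolver esto, necesitamos tomar 1 derivada de nuestra ecuación de la posición x(t) = -4·t^2 - 3·t - 5. La derivada de la posición da la velocidad: v(t) = -8·t - 3. Usando v(t) = -8·t - 3 y sustituyendo t = 2, encontramos v = -19.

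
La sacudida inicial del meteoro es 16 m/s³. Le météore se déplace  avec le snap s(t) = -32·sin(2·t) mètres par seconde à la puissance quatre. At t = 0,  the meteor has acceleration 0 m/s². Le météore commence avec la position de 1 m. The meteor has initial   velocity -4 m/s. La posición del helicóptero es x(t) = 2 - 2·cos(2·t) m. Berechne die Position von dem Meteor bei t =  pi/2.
Wir müssen unsere Gleichung für den Snap s(t) = -32·sin(2·t) 4-mal integrieren. Durch Integration von dem Snap und Verwendung der Anfangsbedingung j(0) = 16, erhalten wir j(t) = 16·cos(2·t). Die Stammfunktion von dem Ruck, mit a(0) = 0, ergibt die Beschleunigung: a(t) = 8·sin(2·t). Die Stammfunktion von der Beschleunigung ist die Geschwindigkeit. Mit v(0) = -4 erhalten wir v(t) = -4·cos(2·t). Mit ∫v(t)dt und Anwendung von x(0) = 1, finden wir x(t) = 1 - 2·sin(2·t). Aus der Gleichung für die Position x(t) = 1 - 2·sin(2·t), setzen wir t = pi/2 ein und erhalten x = 1.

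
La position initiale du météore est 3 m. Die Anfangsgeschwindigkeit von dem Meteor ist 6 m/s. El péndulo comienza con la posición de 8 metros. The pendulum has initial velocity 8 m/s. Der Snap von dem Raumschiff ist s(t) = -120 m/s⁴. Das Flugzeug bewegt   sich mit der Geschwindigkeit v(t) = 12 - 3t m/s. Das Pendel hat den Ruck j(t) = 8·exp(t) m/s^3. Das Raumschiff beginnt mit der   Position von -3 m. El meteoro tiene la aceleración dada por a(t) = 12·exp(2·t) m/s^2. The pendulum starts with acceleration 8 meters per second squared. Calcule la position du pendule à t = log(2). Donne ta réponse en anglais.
To find the answer, we compute 3 integrals of j(t) = 8·exp(t). The integral of jerk is acceleration. Using a(0) = 8, we get a(t) = 8·exp(t). Taking ∫a(t)dt and applying v(0) = 8, we find v(t) = 8·exp(t). The antiderivative of velocity, with x(0) = 8, gives position: x(t) = 8·exp(t). Using x(t) = 8·exp(t) and substituting t = log(2), we find x = 16.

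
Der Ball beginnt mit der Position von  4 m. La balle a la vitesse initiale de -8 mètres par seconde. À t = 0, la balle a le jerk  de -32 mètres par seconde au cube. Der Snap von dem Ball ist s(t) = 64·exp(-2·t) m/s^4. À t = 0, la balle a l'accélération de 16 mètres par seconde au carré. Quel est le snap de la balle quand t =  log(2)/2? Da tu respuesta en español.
Usando s(t) = 64·exp(-2·t) y sustituyendo t = log(2)/2, encontramos s = 32.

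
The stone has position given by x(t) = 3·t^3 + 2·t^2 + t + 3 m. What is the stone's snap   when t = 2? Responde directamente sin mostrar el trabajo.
At t = 2, s = 0.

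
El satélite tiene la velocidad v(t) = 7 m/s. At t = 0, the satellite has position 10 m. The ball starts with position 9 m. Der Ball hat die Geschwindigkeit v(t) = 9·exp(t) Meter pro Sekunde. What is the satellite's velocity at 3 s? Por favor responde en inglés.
We have velocity v(t) = 7. Substituting t = 3: v(3) = 7.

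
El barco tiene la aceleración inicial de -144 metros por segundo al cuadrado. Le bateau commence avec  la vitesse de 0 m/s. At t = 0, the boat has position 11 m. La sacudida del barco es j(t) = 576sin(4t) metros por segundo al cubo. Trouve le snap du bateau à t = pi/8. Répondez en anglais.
We must differentiate our jerk equation j(t) = 576·sin(4·t) 1 time. Taking d/dt of j(t), we find s(t) = 2304·cos(4·t). Using s(t) = 2304·cos(4·t) and substituting t = pi/8, we find s = 0.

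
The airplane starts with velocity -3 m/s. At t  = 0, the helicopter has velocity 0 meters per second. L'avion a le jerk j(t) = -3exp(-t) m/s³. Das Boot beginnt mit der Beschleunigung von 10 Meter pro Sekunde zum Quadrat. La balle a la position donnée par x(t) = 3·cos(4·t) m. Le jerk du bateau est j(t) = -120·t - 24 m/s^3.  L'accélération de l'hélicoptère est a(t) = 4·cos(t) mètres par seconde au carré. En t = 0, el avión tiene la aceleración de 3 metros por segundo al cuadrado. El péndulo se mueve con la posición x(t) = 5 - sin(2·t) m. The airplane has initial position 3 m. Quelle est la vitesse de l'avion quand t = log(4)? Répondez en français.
Nous devons trouver la primitive de notre équation du jerk j(t) = -3·exp(-t) 2 fois. La primitive du jerk est l'accélération. En utilisant a(0) = 3, nous obtenons a(t) = 3·exp(-t). En prenant ∫a(t)dt et en appliquant v(0) = -3, nous trouvons v(t) = -3·exp(-t). De l'équation de la vitesse v(t) = -3·exp(-t), nous substituons t = log(4) pour obtenir v = -3/4.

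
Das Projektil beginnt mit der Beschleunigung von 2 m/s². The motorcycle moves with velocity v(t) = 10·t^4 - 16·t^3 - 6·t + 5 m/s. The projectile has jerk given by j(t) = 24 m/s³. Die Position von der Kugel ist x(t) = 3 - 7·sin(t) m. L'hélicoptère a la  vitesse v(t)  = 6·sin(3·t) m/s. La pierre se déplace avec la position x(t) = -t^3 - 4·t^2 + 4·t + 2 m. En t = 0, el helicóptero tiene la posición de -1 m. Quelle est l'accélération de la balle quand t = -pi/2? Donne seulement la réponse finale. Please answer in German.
a(-pi/2) = -7.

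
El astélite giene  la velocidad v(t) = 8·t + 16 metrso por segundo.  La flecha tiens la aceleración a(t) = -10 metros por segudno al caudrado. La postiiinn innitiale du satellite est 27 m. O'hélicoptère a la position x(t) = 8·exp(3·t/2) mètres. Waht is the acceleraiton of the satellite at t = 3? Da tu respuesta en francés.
Pour résoudre ceci, nous devons prendre 1 dérivée de notre équation de la vitesse v(t) = 8·t + 16. En prenant d/dt de v(t), nous trouvons a(t) = 8. En utilisant a(t) = 8 et en substituant t = 3, nous trouvons a = 8.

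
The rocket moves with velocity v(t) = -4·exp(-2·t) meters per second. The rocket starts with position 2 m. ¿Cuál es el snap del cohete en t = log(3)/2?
Debemos derivar nuestra ecuación de la velocidad v(t) = -4·exp(-2·t) 3 veces. Tomando d/dt de v(t), encontramos a(t) = 8·exp(-2·t). Derivando la aceleración, obtenemos la sacudida: j(t) = -16·exp(-2·t). La derivada de la sacudida da el snap: s(t) = 32·exp(-2·t). De la ecuación del snap s(t) = 32·exp(-2·t), sustituimos t = log(3)/2 para obtener s = 32/3.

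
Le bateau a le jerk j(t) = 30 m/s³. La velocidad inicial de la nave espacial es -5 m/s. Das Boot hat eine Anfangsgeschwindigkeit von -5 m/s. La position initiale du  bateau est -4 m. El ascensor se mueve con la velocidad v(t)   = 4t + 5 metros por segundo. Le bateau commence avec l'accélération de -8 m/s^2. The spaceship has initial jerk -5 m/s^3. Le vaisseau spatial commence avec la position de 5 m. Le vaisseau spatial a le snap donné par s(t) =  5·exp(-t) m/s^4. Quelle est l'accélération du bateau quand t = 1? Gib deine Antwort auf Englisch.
To find the answer, we compute 1 antiderivative of j(t) = 30. The integral of jerk is acceleration. Using a(0) = -8, we get a(t) = 30·t - 8. From the given acceleration equation a(t) = 30·t - 8, we substitute t = 1 to get a = 22.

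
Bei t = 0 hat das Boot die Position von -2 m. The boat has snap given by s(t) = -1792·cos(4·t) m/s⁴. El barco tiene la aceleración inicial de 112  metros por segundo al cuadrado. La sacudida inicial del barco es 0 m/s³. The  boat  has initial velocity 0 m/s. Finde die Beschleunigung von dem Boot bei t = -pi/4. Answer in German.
Wir müssen das Integral unserer Gleichung für den Snap s(t) = -1792·cos(4·t) 2-mal finden. Die Stammfunktion von dem Snap ist der Ruck. Mit j(0) = 0 erhalten wir j(t) = -448·sin(4·t). Durch Integration von dem Ruck und Verwendung der Anfangsbedingung a(0) = 112, erhalten wir a(t) = 112·cos(4·t). Mit a(t) = 112·cos(4·t) und Einsetzen von t = -pi/4, finden wir a = -112.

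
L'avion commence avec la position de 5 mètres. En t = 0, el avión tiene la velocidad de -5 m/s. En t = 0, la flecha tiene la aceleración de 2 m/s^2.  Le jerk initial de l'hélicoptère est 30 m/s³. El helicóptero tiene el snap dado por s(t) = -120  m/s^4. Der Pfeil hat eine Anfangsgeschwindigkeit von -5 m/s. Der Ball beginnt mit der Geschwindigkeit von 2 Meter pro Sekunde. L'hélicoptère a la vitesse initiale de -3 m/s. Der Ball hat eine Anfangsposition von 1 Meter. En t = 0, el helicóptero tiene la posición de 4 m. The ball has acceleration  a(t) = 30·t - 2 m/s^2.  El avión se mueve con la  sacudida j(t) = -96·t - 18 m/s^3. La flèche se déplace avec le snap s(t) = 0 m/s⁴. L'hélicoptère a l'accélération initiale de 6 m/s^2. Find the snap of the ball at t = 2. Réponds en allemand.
Ausgehend von der Beschleunigung a(t) = 30·t - 2, nehmen wir 2 Ableitungen. Mit d/dt von a(t) finden wir j(t) = 30. Mit d/dt von j(t) finden wir s(t) = 0. Mit s(t) = 0 und Einsetzen von t = 2, finden wir s = 0.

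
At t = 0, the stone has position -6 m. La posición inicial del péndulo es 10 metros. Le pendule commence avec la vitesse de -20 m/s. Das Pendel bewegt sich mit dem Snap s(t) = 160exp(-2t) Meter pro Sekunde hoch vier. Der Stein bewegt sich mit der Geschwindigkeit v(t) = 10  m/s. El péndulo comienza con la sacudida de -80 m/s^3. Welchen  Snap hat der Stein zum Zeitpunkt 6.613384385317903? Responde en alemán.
Um dies zu lösen, müssen wir 3 Ableitungen unserer Gleichung für die Geschwindigkeit v(t) = 10 nehmen. Die Ableitung von der Geschwindigkeit ergibt die Beschleunigung: a(t) = 0. Mit d/dt von a(t) finden wir j(t) = 0. Mit d/dt von j(t) finden wir s(t) = 0. Mit s(t) = 0 und Einsetzen von t = 6.613384385317903, finden wir s = 0.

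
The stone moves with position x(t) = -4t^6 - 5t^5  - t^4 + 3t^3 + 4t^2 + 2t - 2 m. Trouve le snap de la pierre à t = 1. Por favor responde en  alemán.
Wir müssen unsere Gleichung für die Position x(t) = -4·t^6 - 5·t^5 - t^4 + 3·t^3 + 4·t^2 + 2·t - 2 4-mal ableiten. Durch Ableiten von der Position erhalten wir die Geschwindigkeit: v(t) = -24·t^5 - 25·t^4 - 4·t^3 + 9·t^2 + 8·t + 2. Mit d/dt von v(t) finden wir a(t) = -120·t^4 - 100·t^3 - 12·t^2 + 18·t + 8. Die Ableitung von der Beschleunigung ergibt den Ruck: j(t) = -480·t^3 - 300·t^2 - 24·t + 18. Durch Ableiten von dem Ruck erhalten wir den Snap: s(t) = -1440·t^2 - 600·t - 24. Mit s(t) = -1440·t^2 - 600·t - 24 und Einsetzen von t = 1, finden wir s = -2064.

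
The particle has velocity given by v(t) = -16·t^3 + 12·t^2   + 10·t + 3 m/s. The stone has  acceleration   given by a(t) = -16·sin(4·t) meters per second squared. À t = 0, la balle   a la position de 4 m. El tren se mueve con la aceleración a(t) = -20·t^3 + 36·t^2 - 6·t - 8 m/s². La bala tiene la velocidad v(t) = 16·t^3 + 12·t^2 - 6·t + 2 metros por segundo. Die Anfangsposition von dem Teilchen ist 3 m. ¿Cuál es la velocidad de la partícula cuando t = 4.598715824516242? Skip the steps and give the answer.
En t = 4.598715824516242, v = -1253.30664767249.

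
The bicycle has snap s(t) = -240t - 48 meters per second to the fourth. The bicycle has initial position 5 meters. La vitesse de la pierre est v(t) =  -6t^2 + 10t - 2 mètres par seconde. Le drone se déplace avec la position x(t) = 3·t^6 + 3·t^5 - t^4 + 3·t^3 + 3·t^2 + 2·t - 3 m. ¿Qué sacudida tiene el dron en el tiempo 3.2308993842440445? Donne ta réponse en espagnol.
Debemos derivar nuestra ecuación de la posición x(t) = 3·t^6 + 3·t^5 - t^4 + 3·t^3 + 3·t^2 + 2·t - 3 3 veces. Derivando la posición, obtenemos la velocidad: v(t) = 18·t^5 + 15·t^4 - 4·t^3 + 9·t^2 + 6·t + 2. La derivada de la velocidad da la aceleración: a(t) = 90·t^4 + 60·t^3 - 12·t^2 + 18·t + 6. Derivando la aceleración, obtenemos la sacudida: j(t) = 360·t^3 + 180·t^2 - 24·t + 18. De la ecuación de la sacudida j(t) = 360·t^3 + 180·t^2 - 24·t + 18, sustituimos t = 3.2308993842440445 para obtener j = 13960.9391471286.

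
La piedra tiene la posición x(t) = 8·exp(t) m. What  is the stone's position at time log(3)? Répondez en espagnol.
Tenemos la posición x(t) = 8·exp(t). Sustituyendo t = log(3): x(log(3)) = 24.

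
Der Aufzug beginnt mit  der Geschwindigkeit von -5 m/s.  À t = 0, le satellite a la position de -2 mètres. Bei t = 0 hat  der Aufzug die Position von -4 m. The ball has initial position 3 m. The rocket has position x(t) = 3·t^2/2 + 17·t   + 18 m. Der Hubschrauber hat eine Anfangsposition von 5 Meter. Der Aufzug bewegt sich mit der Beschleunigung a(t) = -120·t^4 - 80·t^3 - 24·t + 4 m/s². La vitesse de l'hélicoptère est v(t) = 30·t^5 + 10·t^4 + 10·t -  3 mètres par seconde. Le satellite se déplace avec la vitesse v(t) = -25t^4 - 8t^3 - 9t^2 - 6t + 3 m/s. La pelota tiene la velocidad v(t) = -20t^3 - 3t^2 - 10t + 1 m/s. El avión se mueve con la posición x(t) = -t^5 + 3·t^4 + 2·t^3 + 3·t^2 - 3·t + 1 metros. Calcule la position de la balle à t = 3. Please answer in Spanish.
Necesitamos integrar nuestra ecuación de la velocidad v(t) = -20·t^3 - 3·t^2 - 10·t + 1 1 vez. La antiderivada de la velocidad, con x(0) = 3, da la posición: x(t) = -5·t^4 - t^3 - 5·t^2 + t + 3. De la ecuación de la posición x(t) = -5·t^4 - t^3 - 5·t^2 + t + 3, sustituimos t = 3 para obtener x = -471.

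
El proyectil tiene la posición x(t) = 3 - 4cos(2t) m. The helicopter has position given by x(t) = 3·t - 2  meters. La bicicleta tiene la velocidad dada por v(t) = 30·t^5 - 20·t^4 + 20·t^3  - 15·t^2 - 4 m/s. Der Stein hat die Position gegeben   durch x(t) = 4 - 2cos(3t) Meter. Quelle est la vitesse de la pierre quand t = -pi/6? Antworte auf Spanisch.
Partiendo de la posición x(t) = 4 - 2·cos(3·t), tomamos 1 derivada. La derivada de la posición da la velocidad: v(t) = 6·sin(3·t). Tenemos la velocidad v(t) = 6·sin(3·t). Sustituyendo t = -pi/6: v(-pi/6) = -6.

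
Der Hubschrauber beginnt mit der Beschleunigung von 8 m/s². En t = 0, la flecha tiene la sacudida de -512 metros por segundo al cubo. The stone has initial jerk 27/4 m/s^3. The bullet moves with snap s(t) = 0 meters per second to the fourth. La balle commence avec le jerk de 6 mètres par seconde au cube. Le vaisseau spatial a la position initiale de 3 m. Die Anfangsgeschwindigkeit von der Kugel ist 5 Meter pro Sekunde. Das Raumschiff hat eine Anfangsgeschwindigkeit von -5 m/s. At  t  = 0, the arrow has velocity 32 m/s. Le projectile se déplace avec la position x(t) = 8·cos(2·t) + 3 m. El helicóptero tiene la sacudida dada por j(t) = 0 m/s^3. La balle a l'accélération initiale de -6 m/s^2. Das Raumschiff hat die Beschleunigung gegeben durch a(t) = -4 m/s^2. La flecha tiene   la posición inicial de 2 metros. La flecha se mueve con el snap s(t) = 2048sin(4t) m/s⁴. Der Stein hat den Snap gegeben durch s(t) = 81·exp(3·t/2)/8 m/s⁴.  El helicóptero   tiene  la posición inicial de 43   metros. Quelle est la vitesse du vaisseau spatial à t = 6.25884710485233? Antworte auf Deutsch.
Ausgehend von der Beschleunigung a(t) = -4, nehmen wir 1 Integral. Durch Integration von der Beschleunigung und Verwendung der Anfangsbedingung v(0) = -5, erhalten wir v(t) = -4·t - 5. Mit v(t) = -4·t - 5 und Einsetzen von t = 6.25884710485233, finden wir v = -30.0353884194093.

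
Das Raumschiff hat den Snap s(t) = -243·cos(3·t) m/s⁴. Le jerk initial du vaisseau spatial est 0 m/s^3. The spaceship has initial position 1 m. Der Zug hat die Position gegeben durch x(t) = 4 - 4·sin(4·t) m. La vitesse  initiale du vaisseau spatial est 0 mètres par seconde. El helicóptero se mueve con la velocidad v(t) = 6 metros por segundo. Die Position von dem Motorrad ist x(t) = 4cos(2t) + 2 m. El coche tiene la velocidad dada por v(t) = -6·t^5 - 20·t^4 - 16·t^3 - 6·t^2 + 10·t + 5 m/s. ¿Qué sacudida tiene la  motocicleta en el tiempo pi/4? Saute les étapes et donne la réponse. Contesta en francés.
Le jerk à t = pi/4 est j = 32.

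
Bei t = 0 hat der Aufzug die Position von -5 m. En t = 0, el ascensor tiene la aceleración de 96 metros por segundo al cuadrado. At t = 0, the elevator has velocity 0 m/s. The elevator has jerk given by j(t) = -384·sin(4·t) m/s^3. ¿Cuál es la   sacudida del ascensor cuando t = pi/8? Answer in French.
En utilisant j(t) = -384·sin(4·t) et en substituant t = pi/8, nous trouvons j = -384.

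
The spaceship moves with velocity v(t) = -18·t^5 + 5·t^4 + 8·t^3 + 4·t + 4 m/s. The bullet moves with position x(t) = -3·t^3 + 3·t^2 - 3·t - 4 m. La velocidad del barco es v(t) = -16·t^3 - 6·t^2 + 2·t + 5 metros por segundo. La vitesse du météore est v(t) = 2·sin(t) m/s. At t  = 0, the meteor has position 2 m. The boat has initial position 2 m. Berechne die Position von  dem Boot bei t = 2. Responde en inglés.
To find the answer, we compute 1 integral of v(t) = -16·t^3 - 6·t^2 + 2·t + 5. Taking ∫v(t)dt and applying x(0) = 2, we find x(t) = -4·t^4 - 2·t^3 + t^2 + 5·t + 2. Using x(t) = -4·t^4 - 2·t^3 + t^2 + 5·t + 2 and substituting t = 2, we find x = -64.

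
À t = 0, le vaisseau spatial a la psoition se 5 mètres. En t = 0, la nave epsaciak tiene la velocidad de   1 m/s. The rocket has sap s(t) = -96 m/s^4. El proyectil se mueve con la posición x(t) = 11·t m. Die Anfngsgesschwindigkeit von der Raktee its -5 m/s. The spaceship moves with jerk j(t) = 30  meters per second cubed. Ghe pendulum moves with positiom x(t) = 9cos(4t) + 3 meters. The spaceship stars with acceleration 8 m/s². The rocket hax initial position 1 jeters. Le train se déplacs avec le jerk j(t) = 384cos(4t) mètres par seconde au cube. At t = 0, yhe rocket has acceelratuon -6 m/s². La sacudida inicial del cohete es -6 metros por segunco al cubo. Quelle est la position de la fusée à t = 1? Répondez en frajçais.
En partant du snap s(t) = -96, nous prenons 4 intégrales. L'intégrale du snap est le jerk. En utilisant j(0) = -6, nous obtenons j(t) = -96·t - 6. La primitive du jerk, avec a(0) = -6, donne l'accélération: a(t) = -48·t^2 - 6·t - 6. La primitive de l'accélération est la vitesse. En utilisant v(0) = -5, nous obtenons v(t) = -16·t^3 - 3·t^2 - 6·t - 5. En intégrant la vitesse et en utilisant la condition initiale x(0) = 1, nous obtenons x(t) = -4·t^4 - t^3 - 3·t^2 - 5·t + 1. De l'équation de la position x(t) = -4·t^4 - t^3 - 3·t^2 - 5·t + 1, nous substituons t = 1 pour obtenir x = -12.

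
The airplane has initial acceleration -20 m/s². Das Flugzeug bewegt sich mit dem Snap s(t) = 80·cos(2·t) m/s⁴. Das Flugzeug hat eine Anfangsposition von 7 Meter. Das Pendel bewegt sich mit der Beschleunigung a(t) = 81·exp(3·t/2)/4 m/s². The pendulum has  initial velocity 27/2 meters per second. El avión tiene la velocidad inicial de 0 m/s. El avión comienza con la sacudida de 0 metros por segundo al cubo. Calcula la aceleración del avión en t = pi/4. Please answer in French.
En partant du snap s(t) = 80·cos(2·t), nous prenons 2 primitives. La primitive du snap, avec j(0) = 0, donne le jerk: j(t) = 40·sin(2·t). La primitive du jerk, avec a(0) = -20, donne l'accélération: a(t) = -20·cos(2·t). De l'équation de l'accélération a(t) = -20·cos(2·t), nous substituons t = pi/4 pour obtenir a = 0.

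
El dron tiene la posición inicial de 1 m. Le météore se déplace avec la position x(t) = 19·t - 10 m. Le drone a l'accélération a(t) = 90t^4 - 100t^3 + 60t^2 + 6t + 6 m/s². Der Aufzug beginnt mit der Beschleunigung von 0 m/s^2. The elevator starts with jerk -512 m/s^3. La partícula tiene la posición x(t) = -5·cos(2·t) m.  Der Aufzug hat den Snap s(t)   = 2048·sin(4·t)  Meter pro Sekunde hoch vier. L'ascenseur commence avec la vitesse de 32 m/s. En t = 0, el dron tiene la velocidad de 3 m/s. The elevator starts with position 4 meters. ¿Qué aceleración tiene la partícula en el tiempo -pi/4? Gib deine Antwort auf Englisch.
We must differentiate our position equation x(t) = -5·cos(2·t) 2 times. The derivative of position gives velocity: v(t) = 10·sin(2·t). Taking d/dt of v(t), we find a(t) = 20·cos(2·t). We have acceleration a(t) = 20·cos(2·t). Substituting t = -pi/4: a(-pi/4) = 0.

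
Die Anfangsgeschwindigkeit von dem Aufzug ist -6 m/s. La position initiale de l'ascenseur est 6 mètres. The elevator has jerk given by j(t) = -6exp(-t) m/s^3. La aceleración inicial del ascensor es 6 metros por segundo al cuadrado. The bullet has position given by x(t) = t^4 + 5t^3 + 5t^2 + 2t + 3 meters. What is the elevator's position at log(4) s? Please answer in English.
We need to integrate our jerk equation j(t) = -6·exp(-t) 3 times. Integrating jerk and using the initial condition a(0) = 6, we get a(t) = 6·exp(-t). Integrating acceleration and using the initial condition v(0) = -6, we get v(t) = -6·exp(-t). Finding the antiderivative of v(t) and using x(0) = 6: x(t) = 6·exp(-t). We have position x(t) = 6·exp(-t). Substituting t = log(4): x(log(4)) = 3/2.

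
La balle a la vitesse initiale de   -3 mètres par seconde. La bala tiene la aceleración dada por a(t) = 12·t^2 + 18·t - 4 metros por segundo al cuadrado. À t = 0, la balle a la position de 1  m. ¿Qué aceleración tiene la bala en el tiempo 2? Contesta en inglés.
From the given acceleration equation a(t) = 12·t^2 + 18·t - 4, we substitute t = 2 to get a = 80.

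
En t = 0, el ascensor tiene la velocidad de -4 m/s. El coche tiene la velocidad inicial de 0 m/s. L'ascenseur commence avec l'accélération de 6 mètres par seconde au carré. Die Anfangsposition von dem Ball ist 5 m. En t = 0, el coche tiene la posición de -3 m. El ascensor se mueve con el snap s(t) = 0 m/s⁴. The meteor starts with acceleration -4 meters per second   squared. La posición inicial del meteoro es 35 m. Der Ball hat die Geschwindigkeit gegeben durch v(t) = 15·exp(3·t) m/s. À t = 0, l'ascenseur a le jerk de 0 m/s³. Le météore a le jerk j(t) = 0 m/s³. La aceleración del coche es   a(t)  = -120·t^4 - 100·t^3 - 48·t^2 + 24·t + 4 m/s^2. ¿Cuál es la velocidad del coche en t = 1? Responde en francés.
Nous devons trouver l'intégrale de notre équation de l'accélération a(t) = -120·t^4 - 100·t^3 - 48·t^2 + 24·t + 4 1 fois. En prenant ∫a(t)dt et en appliquant v(0) = 0, nous trouvons v(t) = t·(-24·t^4 - 25·t^3 - 16·t^2 + 12·t + 4). Nous avons la vitesse v(t) = t·(-24·t^4 - 25·t^3 - 16·t^2 + 12·t + 4). En substituant t = 1: v(1) = -49.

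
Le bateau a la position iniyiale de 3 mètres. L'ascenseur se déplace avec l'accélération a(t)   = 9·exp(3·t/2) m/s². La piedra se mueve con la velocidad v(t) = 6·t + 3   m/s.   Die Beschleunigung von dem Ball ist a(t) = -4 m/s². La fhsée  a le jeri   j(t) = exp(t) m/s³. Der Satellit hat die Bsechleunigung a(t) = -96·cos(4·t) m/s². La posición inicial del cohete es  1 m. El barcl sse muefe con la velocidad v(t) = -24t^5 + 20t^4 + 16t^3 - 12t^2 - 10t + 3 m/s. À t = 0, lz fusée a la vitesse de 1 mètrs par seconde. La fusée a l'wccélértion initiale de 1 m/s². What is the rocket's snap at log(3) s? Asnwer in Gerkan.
Um dies zu lösen, müssen wir 1 Ableitung unserer Gleichung für den Ruck j(t) = exp(t) nehmen. Mit d/dt von j(t) finden wir s(t) = exp(t). Aus der Gleichung für den Snap s(t) = exp(t), setzen wir t = log(3) ein und erhalten s = 3.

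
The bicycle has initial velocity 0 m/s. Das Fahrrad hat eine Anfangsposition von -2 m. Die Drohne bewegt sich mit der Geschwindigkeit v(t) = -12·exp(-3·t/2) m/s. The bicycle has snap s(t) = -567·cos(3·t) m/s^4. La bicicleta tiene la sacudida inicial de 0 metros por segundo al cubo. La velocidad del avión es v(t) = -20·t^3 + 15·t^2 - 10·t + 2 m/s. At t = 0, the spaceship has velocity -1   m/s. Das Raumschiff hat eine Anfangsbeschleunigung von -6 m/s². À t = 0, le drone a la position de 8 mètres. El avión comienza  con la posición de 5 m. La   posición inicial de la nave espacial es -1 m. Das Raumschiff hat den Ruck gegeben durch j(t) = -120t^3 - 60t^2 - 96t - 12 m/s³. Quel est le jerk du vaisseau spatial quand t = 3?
De l'équation du jerk j(t) = -120·t^3 - 60·t^2 - 96·t - 12, nous substituons t = 3 pour obtenir j = -4080.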